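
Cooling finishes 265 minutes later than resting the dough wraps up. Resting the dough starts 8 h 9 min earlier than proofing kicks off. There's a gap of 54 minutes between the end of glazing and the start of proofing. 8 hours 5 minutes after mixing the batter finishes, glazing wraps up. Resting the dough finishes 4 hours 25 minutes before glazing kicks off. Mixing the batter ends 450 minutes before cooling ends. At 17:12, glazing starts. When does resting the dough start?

Resting the dough ends at 17:12 − 265 min = 12:47.
Cooling ends at 12:47 + 265 min = 17:12.
Mixing the batter ends at 17:12 − 450 min = 09:42.
Glazing ends at 09:42 + 485 min = 17:47.
Proofing starts at 17:47 + 54 min = 18:41.
Resting the dough starts at 18:41 − 489 min = 10:32.

10:32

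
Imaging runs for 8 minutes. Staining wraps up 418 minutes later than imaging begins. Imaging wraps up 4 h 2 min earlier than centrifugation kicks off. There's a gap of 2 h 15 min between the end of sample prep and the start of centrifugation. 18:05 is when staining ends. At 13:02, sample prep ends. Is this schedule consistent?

Yes

Centrifugation starts at 13:02 + 135 min = 15:17.
Imaging ends at 15:17 − 242 min = 11:15.
Imaging starts at 11:15 − 8 min = 11:07.
Staining ends at 11:07 + 418 min = 18:05.
That matches the stated 18:05, so the schedule is consistent.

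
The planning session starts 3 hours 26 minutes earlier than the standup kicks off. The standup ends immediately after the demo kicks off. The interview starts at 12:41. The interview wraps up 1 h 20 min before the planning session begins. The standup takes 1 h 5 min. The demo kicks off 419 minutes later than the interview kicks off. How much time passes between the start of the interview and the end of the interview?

1 h 8 min

The demo starts at 12:41 + 419 min = 19:40.
So the standup ends at 19:40.
The standup starts at 19:40 − 65 min = 18:35.
The planning session starts at 18:35 − 206 min = 15:09.
The interview ends at 15:09 − 80 min = 13:49.
From 12:41 to 13:49 is 1 h 8 min.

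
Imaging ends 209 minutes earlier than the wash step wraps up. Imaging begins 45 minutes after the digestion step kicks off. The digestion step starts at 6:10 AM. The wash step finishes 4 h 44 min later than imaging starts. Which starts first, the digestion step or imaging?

the digestion step

Imaging starts at 6:10 AM + 45 min = 6:55 AM.
The digestion step starts at 6:10 AM and imaging starts at 6:55 AM, so the digestion step is first.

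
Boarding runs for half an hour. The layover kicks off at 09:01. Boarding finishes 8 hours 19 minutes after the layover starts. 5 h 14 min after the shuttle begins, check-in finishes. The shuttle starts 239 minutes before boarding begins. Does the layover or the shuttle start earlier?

the layover

Boarding ends at 09:01 + 499 min = 17:20.
Boarding starts at 17:20 − 30 min = 16:50.
The shuttle starts at 16:50 − 239 min = 12:51.
The layover starts at 09:01 and the shuttle starts at 12:51, so the layover is first.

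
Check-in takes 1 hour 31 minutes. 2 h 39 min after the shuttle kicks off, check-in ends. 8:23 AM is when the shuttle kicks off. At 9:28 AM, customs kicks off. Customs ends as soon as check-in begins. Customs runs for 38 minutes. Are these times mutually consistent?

No

Check-in ends at 8:23 AM + 159 min = 11:02 AM.
Check-in starts at 11:02 AM − 91 min = 9:31 AM.
So customs ends at 9:31 AM.
Customs starts at 9:31 AM − 38 min = 8:53 AM.
But customs is also said to start at 9:28 AM — a 35-minute conflict.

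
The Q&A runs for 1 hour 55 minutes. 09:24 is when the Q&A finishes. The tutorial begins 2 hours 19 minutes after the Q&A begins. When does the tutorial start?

The Q&A starts at 09:24 − 115 min = 07:29.
The tutorial starts at 07:29 + 139 min = 09:48.

09:48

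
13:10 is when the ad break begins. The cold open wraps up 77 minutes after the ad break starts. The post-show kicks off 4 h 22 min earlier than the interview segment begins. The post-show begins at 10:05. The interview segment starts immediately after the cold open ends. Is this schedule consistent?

The cold open ends at 13:10 + 77 min = 14:27.
So the interview segment starts at 14:27.
The post-show starts at 14:27 − 262 min = 10:05.
That matches the stated 10:05, so the schedule is consistent.

Yes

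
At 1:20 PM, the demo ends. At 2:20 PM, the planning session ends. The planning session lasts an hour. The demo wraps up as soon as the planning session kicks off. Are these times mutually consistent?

The planning session starts at 2:20 PM − 60 min = 1:20 PM.
So the demo ends at 1:20 PM.
That matches the stated 1:20 PM, so the schedule is consistent.

Yes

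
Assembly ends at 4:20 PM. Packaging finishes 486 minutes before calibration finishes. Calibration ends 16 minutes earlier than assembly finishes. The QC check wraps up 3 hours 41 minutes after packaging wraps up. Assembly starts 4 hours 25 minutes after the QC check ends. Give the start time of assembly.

Calibration ends at 4:20 PM − 16 min = 4:04 PM.
Packaging ends at 4:04 PM − 486 min = 7:58 AM.
The QC check ends at 7:58 AM + 221 min = 11:39 AM.
Assembly starts at 11:39 AM + 265 min = 4:04 PM.

4:04 PM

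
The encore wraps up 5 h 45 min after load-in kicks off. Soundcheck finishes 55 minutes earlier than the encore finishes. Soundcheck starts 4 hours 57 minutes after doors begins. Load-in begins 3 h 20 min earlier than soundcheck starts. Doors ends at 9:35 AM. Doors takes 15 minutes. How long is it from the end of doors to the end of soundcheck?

6 h 12 min

Doors starts at 9:35 AM − 15 min = 9:20 AM.
Soundcheck starts at 9:20 AM + 297 min = 2:17 PM.
Load-in starts at 2:17 PM − 200 min = 10:57 AM.
The encore ends at 10:57 AM + 345 min = 4:42 PM.
Soundcheck ends at 4:42 PM − 55 min = 3:47 PM.
From 9:35 AM to 3:47 PM is 6 h 12 min.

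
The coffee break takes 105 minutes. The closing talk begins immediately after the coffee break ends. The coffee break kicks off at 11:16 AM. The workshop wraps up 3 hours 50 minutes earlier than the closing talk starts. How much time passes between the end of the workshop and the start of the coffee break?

2 h 5 min

The coffee break ends at 11:16 AM + 105 min = 1:01 PM.
So the closing talk starts at 1:01 PM.
The workshop ends at 1:01 PM − 230 min = 9:11 AM.
From 9:11 AM to 11:16 AM is 2 h 5 min.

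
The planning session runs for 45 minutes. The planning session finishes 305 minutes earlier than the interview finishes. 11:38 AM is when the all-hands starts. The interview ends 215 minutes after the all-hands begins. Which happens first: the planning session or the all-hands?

the planning session

The interview ends at 11:38 AM + 215 min = 3:13 PM.
The planning session ends at 3:13 PM − 305 min = 10:08 AM.
The planning session starts at 10:08 AM − 45 min = 9:23 AM.
The planning session starts at 9:23 AM and the all-hands starts at 11:38 AM, so the planning session is first.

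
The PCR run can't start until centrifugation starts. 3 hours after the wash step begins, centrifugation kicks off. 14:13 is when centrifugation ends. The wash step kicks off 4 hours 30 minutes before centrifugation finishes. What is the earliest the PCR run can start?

The wash step starts at 14:13 − 270 min = 09:43.
Centrifugation starts at 09:43 + 180 min = 12:43.
The PCR run is bounded by centrifugation, so the earliest it can start is 12:43.

12:43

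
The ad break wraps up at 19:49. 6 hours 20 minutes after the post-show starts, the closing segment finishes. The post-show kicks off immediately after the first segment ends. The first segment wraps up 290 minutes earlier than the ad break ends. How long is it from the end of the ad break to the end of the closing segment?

an hour and a half

The first segment ends at 19:49 − 290 min = 14:59.
So the post-show starts at 14:59.
The closing segment ends at 14:59 + 380 min = 21:19.
From 19:49 to 21:19 is an hour and a half.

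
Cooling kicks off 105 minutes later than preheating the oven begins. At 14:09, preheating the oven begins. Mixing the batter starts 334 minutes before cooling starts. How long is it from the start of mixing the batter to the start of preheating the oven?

Cooling starts at 14:09 + 105 min = 15:54.
Mixing the batter starts at 15:54 − 334 min = 10:20.
From 10:20 to 14:09 is 229 minutes.

229 minutes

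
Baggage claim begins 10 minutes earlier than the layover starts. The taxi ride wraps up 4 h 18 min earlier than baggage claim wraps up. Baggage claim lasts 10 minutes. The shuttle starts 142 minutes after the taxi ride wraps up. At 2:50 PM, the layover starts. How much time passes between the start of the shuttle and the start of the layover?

Baggage claim starts at 2:50 PM − 10 min = 2:40 PM.
Baggage claim ends at 2:40 PM + 10 min = 2:50 PM.
The taxi ride ends at 2:50 PM − 258 min = 10:32 AM.
The shuttle starts at 10:32 AM + 142 min = 12:54 PM.
From 12:54 PM to 2:50 PM is 1 h 56 min.

1 h 56 min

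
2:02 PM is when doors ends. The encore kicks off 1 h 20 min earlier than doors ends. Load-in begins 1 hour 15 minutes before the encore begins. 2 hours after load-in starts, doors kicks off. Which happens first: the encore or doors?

The encore starts at 2:02 PM − 80 min = 12:42 PM.
Load-in starts at 12:42 PM − 75 min = 11:27 AM.
Doors starts at 11:27 AM + 120 min = 1:27 PM.
The encore starts at 12:42 PM and doors starts at 1:27 PM, so the encore is first.

the encore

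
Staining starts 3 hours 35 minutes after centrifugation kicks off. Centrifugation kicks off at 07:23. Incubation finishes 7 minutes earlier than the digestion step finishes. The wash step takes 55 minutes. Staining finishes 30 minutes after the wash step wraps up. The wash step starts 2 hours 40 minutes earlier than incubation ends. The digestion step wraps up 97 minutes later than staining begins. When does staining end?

11:13

Staining starts at 07:23 + 215 min = 10:58.
The digestion step ends at 10:58 + 97 min = 12:35.
Incubation ends at 12:35 − 7 min = 12:28.
The wash step starts at 12:28 − 160 min = 09:48.
The wash step ends at 09:48 + 55 min = 10:43.
Staining ends at 10:43 + 30 min = 11:13.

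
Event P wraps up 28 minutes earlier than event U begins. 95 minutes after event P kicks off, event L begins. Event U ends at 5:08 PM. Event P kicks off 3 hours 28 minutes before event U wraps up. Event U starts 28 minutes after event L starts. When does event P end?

3:15 PM

Event P starts at 5:08 PM − 208 min = 1:40 PM.
Event L starts at 1:40 PM + 95 min = 3:15 PM.
Event U starts at 3:15 PM + 28 min = 3:43 PM.
Event P ends at 3:43 PM − 28 min = 3:15 PM.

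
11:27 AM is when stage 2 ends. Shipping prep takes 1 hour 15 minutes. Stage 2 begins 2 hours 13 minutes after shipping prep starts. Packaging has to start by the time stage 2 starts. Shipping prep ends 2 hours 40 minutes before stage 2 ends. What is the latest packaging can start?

9:45 AM

Shipping prep ends at 11:27 AM − 160 min = 8:47 AM.
Shipping prep starts at 8:47 AM − 75 min = 7:32 AM.
Stage 2 starts at 7:32 AM + 133 min = 9:45 AM.
Packaging is bounded by stage 2, so the latest it can start is 9:45 AM.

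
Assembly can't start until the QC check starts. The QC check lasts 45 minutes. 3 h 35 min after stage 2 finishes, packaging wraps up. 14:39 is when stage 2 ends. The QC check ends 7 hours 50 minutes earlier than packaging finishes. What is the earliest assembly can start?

Packaging ends at 14:39 + 215 min = 18:14.
The QC check ends at 18:14 − 470 min = 10:24.
The QC check starts at 10:24 − 45 min = 09:39.
Assembly is bounded by the QC check, so the earliest it can start is 09:39.

09:39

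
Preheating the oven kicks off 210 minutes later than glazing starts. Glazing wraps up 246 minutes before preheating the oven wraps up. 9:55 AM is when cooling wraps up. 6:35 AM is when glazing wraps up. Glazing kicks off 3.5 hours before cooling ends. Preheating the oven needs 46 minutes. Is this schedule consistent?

Yes

Glazing starts at 9:55 AM − 210 min = 6:25 AM.
Preheating the oven starts at 6:25 AM + 210 min = 9:55 AM.
Preheating the oven ends at 9:55 AM + 46 min = 10:41 AM.
Glazing ends at 10:41 AM − 246 min = 6:35 AM.
That matches the stated 6:35 AM, so the schedule is consistent.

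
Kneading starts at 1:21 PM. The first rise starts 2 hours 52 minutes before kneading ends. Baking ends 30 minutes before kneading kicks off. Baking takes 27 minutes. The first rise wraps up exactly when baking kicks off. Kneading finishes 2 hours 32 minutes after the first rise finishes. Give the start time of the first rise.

12:04 PM

Baking ends at 1:21 PM − 30 min = 12:51 PM.
Baking starts at 12:51 PM − 27 min = 12:24 PM.
So the first rise ends at 12:24 PM.
Kneading ends at 12:24 PM + 152 min = 2:56 PM.
The first rise starts at 2:56 PM − 172 min = 12:04 PM.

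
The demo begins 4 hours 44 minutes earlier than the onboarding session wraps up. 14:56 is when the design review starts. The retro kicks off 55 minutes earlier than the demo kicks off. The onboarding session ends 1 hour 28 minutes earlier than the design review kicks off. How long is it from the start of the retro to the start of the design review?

427 minutes

The onboarding session ends at 14:56 − 88 min = 13:28.
The demo starts at 13:28 − 284 min = 08:44.
The retro starts at 08:44 − 55 min = 07:49.
From 07:49 to 14:56 is 427 minutes.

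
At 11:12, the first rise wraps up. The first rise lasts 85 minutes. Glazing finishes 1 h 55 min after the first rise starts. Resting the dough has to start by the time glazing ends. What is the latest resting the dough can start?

11:42

The first rise starts at 11:12 − 85 min = 09:47.
Glazing ends at 09:47 + 115 min = 11:42.
Resting the dough is bounded by glazing, so the latest it can start is 11:42.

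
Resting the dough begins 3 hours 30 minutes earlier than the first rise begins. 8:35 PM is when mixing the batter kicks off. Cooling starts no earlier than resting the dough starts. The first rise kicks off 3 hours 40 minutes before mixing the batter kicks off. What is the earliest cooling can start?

The first rise starts at 8:35 PM − 220 min = 4:55 PM.
Resting the dough starts at 4:55 PM − 210 min = 1:25 PM.
Cooling is bounded by resting the dough, so the earliest it can start is 1:25 PM.

1:25 PM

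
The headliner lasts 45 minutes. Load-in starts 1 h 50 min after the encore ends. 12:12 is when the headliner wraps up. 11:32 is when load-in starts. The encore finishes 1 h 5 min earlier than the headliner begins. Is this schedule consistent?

The headliner starts at 12:12 − 45 min = 11:27.
The encore ends at 11:27 − 65 min = 10:22.
Load-in starts at 10:22 + 110 min = 12:12.
But load-in is also said to start at 11:32 — a 40-minute conflict.

No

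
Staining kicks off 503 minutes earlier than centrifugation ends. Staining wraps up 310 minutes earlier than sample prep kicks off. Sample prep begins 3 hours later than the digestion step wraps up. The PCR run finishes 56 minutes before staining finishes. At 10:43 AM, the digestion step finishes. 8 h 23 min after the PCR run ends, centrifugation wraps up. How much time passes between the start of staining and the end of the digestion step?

186 minutes

Sample prep starts at 10:43 AM + 180 min = 1:43 PM.
Staining ends at 1:43 PM − 310 min = 8:33 AM.
The PCR run ends at 8:33 AM − 56 min = 7:37 AM.
Centrifugation ends at 7:37 AM + 503 min = 4:00 PM.
Staining starts at 4:00 PM − 503 min = 7:37 AM.
From 7:37 AM to 10:43 AM is 186 minutes.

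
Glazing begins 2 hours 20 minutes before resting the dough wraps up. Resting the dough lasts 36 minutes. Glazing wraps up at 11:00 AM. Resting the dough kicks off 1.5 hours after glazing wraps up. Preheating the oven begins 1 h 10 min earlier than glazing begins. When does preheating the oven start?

9:36 AM

Resting the dough starts at 11:00 AM + 90 min = 12:30 PM.
Resting the dough ends at 12:30 PM + 36 min = 1:06 PM.
Glazing starts at 1:06 PM − 140 min = 10:46 AM.
Preheating the oven starts at 10:46 AM − 70 min = 9:36 AM.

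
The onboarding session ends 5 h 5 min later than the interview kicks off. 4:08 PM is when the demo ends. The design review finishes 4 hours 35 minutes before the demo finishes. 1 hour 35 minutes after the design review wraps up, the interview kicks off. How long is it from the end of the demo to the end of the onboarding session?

The design review ends at 4:08 PM − 275 min = 11:33 AM.
The interview starts at 11:33 AM + 95 min = 1:08 PM.
The onboarding session ends at 1:08 PM + 305 min = 6:13 PM.
From 4:08 PM to 6:13 PM is 2 hours 5 minutes.

2 hours 5 minutes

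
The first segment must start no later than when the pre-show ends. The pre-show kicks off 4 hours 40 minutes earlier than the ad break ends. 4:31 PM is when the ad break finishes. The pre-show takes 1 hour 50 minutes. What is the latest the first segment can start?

The pre-show starts at 4:31 PM − 280 min = 11:51 AM.
The pre-show ends at 11:51 AM + 110 min = 1:41 PM.
The first segment is bounded by the pre-show, so the latest it can start is 1:41 PM.

1:41 PM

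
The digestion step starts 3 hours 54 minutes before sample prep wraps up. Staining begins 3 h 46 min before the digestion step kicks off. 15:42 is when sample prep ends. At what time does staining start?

The digestion step starts at 15:42 − 234 min = 11:48.
Staining starts at 11:48 − 226 min = 08:02.

08:02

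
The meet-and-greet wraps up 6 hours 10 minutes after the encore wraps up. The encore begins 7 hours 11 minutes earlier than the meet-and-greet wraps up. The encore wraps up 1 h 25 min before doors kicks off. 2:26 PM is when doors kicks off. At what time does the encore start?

The encore ends at 2:26 PM − 85 min = 1:01 PM.
The meet-and-greet ends at 1:01 PM + 370 min = 7:11 PM.
The encore starts at 7:11 PM − 431 min = 12:00 PM.

12:00 PM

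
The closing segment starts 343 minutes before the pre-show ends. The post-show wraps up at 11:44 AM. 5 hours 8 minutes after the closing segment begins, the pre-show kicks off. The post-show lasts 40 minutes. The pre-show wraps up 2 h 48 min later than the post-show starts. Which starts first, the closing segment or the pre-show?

The post-show starts at 11:44 AM − 40 min = 11:04 AM.
The pre-show ends at 11:04 AM + 168 min = 1:52 PM.
The closing segment starts at 1:52 PM − 343 min = 8:09 AM.
The pre-show starts at 8:09 AM + 308 min = 1:17 PM.
The closing segment starts at 8:09 AM and the pre-show starts at 1:17 PM, so the closing segment is first.

the closing segment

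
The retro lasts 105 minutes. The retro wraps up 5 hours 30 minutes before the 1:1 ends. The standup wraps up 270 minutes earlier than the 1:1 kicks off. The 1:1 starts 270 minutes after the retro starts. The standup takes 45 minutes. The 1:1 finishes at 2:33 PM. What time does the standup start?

6:33 AM

The retro ends at 2:33 PM − 330 min = 9:03 AM.
The retro starts at 9:03 AM − 105 min = 7:18 AM.
The 1:1 starts at 7:18 AM + 270 min = 11:48 AM.
The standup ends at 11:48 AM − 270 min = 7:18 AM.
The standup starts at 7:18 AM − 45 min = 6:33 AM.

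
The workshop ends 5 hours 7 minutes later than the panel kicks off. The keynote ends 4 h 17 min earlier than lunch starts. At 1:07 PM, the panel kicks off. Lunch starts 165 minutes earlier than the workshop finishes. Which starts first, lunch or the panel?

The workshop ends at 1:07 PM + 307 min = 6:14 PM.
Lunch starts at 6:14 PM − 165 min = 3:29 PM.
Lunch starts at 3:29 PM and the panel starts at 1:07 PM, so the panel is first.

the panel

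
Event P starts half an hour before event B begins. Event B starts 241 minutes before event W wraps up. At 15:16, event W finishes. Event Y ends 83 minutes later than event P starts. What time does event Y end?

12:08

Event B starts at 15:16 − 241 min = 11:15.
Event P starts at 11:15 − 30 min = 10:45.
Event Y ends at 10:45 + 83 min = 12:08.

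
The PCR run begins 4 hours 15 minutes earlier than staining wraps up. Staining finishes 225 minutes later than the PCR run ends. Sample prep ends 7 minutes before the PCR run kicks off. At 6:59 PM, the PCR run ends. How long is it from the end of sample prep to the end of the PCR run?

37 minutes

Staining ends at 6:59 PM + 225 min = 10:44 PM.
The PCR run starts at 10:44 PM − 255 min = 6:29 PM.
Sample prep ends at 6:29 PM − 7 min = 6:22 PM.
From 6:22 PM to 6:59 PM is 37 minutes.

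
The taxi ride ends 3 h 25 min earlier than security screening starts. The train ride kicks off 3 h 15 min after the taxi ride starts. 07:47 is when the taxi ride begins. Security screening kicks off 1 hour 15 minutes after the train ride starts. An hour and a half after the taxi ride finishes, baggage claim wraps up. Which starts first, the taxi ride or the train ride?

the taxi ride

The train ride starts at 07:47 + 195 min = 11:02.
The taxi ride starts at 07:47 and the train ride starts at 11:02, so the taxi ride is first.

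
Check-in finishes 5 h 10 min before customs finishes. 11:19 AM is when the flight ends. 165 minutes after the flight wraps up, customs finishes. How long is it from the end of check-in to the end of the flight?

Customs ends at 11:19 AM + 165 min = 2:04 PM.
Check-in ends at 2:04 PM − 310 min = 8:54 AM.
From 8:54 AM to 11:19 AM is 2 h 25 min.

2 h 25 min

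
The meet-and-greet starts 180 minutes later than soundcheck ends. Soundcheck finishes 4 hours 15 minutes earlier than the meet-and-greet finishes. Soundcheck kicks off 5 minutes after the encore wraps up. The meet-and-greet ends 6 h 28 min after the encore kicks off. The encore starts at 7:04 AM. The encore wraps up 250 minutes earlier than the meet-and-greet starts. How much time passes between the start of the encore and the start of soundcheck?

The meet-and-greet ends at 7:04 AM + 388 min = 1:32 PM.
Soundcheck ends at 1:32 PM − 255 min = 9:17 AM.
The meet-and-greet starts at 9:17 AM + 180 min = 12:17 PM.
The encore ends at 12:17 PM − 250 min = 8:07 AM.
Soundcheck starts at 8:07 AM + 5 min = 8:12 AM.
From 7:04 AM to 8:12 AM is 1 h 8 min.

1 h 8 min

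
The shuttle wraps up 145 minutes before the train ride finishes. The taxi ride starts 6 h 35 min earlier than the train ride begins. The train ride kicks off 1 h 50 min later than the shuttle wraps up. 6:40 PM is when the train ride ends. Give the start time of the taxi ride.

11:30 AM

The shuttle ends at 6:40 PM − 145 min = 4:15 PM.
The train ride starts at 4:15 PM + 110 min = 6:05 PM.
The taxi ride starts at 6:05 PM − 395 min = 11:30 AM.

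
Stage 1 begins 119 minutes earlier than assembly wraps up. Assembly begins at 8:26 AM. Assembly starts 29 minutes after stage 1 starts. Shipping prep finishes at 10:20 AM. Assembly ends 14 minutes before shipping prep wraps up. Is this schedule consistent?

Assembly ends at 10:20 AM − 14 min = 10:06 AM.
Stage 1 starts at 10:06 AM − 119 min = 8:07 AM.
Assembly starts at 8:07 AM + 29 min = 8:36 AM.
But assembly is also said to start at 8:26 AM — a 10-minute conflict.

No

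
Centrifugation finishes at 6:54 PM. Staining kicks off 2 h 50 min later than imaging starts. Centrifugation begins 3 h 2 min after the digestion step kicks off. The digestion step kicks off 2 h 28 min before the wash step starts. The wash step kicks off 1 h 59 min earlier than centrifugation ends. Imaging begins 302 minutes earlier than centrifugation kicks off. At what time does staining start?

The wash step starts at 6:54 PM − 119 min = 4:55 PM.
The digestion step starts at 4:55 PM − 148 min = 2:27 PM.
Centrifugation starts at 2:27 PM + 182 min = 5:29 PM.
Imaging starts at 5:29 PM − 302 min = 12:27 PM.
Staining starts at 12:27 PM + 170 min = 3:17 PM.

3:17 PM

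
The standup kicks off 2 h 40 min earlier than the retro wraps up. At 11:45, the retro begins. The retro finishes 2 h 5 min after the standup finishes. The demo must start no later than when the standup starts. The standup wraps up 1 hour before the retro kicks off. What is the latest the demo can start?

The standup ends at 11:45 − 60 min = 10:45.
The retro ends at 10:45 + 125 min = 12:50.
The standup starts at 12:50 − 160 min = 10:10.
The demo is bounded by the standup, so the latest it can start is 10:10.

10:10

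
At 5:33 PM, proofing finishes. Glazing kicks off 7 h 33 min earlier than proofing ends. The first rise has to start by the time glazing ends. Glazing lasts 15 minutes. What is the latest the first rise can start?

Glazing starts at 5:33 PM − 453 min = 10:00 AM.
Glazing ends at 10:00 AM + 15 min = 10:15 AM.
The first rise is bounded by glazing, so the latest it can start is 10:15 AM.

10:15 AM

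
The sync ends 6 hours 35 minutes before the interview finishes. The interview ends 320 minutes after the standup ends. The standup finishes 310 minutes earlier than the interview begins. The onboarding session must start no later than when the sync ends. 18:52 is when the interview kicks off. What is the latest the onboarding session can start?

The standup ends at 18:52 − 310 min = 13:42.
The interview ends at 13:42 + 320 min = 19:02.
The sync ends at 19:02 − 395 min = 12:27.
The onboarding session is bounded by the sync, so the latest it can start is 12:27.

12:27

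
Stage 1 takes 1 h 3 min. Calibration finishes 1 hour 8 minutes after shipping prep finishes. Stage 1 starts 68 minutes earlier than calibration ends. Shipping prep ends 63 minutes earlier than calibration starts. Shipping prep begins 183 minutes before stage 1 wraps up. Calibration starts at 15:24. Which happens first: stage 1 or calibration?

stage 1

Shipping prep ends at 15:24 − 63 min = 14:21.
Calibration ends at 14:21 + 68 min = 15:29.
Stage 1 starts at 15:29 − 68 min = 14:21.
Stage 1 starts at 14:21 and calibration starts at 15:24, so stage 1 is first.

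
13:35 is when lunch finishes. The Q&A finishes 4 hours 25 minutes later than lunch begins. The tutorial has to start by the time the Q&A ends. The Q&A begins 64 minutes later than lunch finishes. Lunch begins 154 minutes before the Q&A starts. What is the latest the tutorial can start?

The Q&A starts at 13:35 + 64 min = 14:39.
Lunch starts at 14:39 − 154 min = 12:05.
The Q&A ends at 12:05 + 265 min = 16:30.
The tutorial is bounded by the Q&A, so the latest it can start is 16:30.

16:30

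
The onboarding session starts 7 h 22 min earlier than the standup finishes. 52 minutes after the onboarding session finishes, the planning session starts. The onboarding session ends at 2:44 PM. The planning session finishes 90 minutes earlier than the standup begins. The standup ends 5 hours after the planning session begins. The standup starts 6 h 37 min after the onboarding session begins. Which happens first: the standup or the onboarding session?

The planning session starts at 2:44 PM + 52 min = 3:36 PM.
The standup ends at 3:36 PM + 300 min = 8:36 PM.
The onboarding session starts at 8:36 PM − 442 min = 1:14 PM.
The standup starts at 1:14 PM + 397 min = 7:51 PM.
The standup starts at 7:51 PM and the onboarding session starts at 1:14 PM, so the onboarding session is first.

the onboarding session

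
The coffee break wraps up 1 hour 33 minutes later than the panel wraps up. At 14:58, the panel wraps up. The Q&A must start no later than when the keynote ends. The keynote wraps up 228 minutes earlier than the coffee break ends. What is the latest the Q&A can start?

12:43

The coffee break ends at 14:58 + 93 min = 16:31.
The keynote ends at 16:31 − 228 min = 12:43.
The Q&A is bounded by the keynote, so the latest it can start is 12:43.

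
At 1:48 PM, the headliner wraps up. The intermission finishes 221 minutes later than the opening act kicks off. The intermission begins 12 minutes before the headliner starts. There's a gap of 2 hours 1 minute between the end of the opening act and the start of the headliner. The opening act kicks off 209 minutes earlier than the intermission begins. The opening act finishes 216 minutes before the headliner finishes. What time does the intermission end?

12:13 PM

The opening act ends at 1:48 PM − 216 min = 10:12 AM.
The headliner starts at 10:12 AM + 121 min = 12:13 PM.
The intermission starts at 12:13 PM − 12 min = 12:01 PM.
The opening act starts at 12:01 PM − 209 min = 8:32 AM.
The intermission ends at 8:32 AM + 221 min = 12:13 PM.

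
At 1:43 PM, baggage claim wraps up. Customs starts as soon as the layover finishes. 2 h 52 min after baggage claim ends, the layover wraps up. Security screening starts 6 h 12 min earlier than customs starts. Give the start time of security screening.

10:23 AM

The layover ends at 1:43 PM + 172 min = 4:35 PM.
So customs starts at 4:35 PM.
Security screening starts at 4:35 PM − 372 min = 10:23 AM.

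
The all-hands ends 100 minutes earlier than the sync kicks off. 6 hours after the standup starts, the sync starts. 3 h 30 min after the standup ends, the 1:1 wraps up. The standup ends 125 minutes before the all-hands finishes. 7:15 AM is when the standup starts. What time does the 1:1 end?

1:00 PM

The sync starts at 7:15 AM + 360 min = 1:15 PM.
The all-hands ends at 1:15 PM − 100 min = 11:35 AM.
The standup ends at 11:35 AM − 125 min = 9:30 AM.
The 1:1 ends at 9:30 AM + 210 min = 1:00 PM.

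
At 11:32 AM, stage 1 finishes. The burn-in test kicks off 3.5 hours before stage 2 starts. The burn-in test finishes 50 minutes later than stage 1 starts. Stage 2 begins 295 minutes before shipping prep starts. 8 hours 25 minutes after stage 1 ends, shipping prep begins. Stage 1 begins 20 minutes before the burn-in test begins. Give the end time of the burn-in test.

Shipping prep starts at 11:32 AM + 505 min = 7:57 PM.
Stage 2 starts at 7:57 PM − 295 min = 3:02 PM.
The burn-in test starts at 3:02 PM − 210 min = 11:32 AM.
Stage 1 starts at 11:32 AM − 20 min = 11:12 AM.
The burn-in test ends at 11:12 AM + 50 min = 12:02 PM.

12:02 PM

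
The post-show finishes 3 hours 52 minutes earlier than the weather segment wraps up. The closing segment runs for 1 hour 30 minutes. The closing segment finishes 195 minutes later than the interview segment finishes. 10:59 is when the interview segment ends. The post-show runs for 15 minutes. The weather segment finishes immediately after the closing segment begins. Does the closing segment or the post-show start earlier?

The closing segment ends at 10:59 + 195 min = 14:14.
The closing segment starts at 14:14 − 90 min = 12:44.
So the weather segment ends at 12:44.
The post-show ends at 12:44 − 232 min = 08:52.
The post-show starts at 08:52 − 15 min = 08:37.
The closing segment starts at 12:44 and the post-show starts at 08:37, so the post-show is first.

the post-show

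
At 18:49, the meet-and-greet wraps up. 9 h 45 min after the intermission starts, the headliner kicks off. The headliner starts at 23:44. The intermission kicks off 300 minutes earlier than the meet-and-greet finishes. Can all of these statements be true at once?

The intermission starts at 18:49 − 300 min = 13:49.
The headliner starts at 13:49 + 585 min = 23:34.
But the headliner is also said to start at 23:44 — a 10-minute conflict.

No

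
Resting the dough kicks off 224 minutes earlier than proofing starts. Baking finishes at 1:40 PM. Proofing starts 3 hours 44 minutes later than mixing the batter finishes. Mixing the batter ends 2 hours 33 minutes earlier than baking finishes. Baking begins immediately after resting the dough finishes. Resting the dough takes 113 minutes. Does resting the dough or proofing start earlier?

resting the dough

Mixing the batter ends at 1:40 PM − 153 min = 11:07 AM.
Proofing starts at 11:07 AM + 224 min = 2:51 PM.
Resting the dough starts at 2:51 PM − 224 min = 11:07 AM.
Resting the dough starts at 11:07 AM and proofing starts at 2:51 PM, so resting the dough is first.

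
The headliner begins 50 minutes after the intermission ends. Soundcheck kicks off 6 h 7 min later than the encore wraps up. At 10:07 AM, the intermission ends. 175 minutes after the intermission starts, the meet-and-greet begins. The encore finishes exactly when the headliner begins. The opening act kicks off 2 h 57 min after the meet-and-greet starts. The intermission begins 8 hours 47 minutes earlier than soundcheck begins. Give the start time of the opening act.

2:09 PM

The headliner starts at 10:07 AM + 50 min = 10:57 AM.
So the encore ends at 10:57 AM.
Soundcheck starts at 10:57 AM + 367 min = 5:04 PM.
The intermission starts at 5:04 PM − 527 min = 8:17 AM.
The meet-and-greet starts at 8:17 AM + 175 min = 11:12 AM.
The opening act starts at 11:12 AM + 177 min = 2:09 PM.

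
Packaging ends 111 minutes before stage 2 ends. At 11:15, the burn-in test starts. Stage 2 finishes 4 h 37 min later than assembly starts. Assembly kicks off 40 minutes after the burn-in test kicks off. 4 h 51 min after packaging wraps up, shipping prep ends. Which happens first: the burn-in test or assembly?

the burn-in test

Assembly starts at 11:15 + 40 min = 11:55.
The burn-in test starts at 11:15 and assembly starts at 11:55, so the burn-in test is first.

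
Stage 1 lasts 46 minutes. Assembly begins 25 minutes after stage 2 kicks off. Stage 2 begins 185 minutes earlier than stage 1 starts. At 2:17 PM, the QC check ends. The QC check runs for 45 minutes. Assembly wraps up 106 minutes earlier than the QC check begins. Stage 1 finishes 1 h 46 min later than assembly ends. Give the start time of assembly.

10:06 AM

The QC check starts at 2:17 PM − 45 min = 1:32 PM.
Assembly ends at 1:32 PM − 106 min = 11:46 AM.
Stage 1 ends at 11:46 AM + 106 min = 1:32 PM.
Stage 1 starts at 1:32 PM − 46 min = 12:46 PM.
Stage 2 starts at 12:46 PM − 185 min = 9:41 AM.
Assembly starts at 9:41 AM + 25 min = 10:06 AM.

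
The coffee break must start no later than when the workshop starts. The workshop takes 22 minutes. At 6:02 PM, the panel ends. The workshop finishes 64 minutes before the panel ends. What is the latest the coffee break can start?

The workshop ends at 6:02 PM − 64 min = 4:58 PM.
The workshop starts at 4:58 PM − 22 min = 4:36 PM.
The coffee break is bounded by the workshop, so the latest it can start is 4:36 PM.

4:36 PM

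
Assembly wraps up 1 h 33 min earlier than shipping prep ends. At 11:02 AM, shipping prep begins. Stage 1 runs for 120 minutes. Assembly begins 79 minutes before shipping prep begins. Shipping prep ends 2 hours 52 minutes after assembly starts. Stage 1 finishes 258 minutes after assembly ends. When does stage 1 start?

Assembly starts at 11:02 AM − 79 min = 9:43 AM.
Shipping prep ends at 9:43 AM + 172 min = 12:35 PM.
Assembly ends at 12:35 PM − 93 min = 11:02 AM.
Stage 1 ends at 11:02 AM + 258 min = 3:20 PM.
Stage 1 starts at 3:20 PM − 120 min = 1:20 PM.

1:20 PM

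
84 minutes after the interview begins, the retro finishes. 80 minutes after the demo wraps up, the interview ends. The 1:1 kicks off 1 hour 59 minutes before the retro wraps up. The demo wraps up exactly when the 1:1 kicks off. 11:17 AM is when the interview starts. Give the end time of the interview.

12:02 PM

The retro ends at 11:17 AM + 84 min = 12:41 PM.
The 1:1 starts at 12:41 PM − 119 min = 10:42 AM.
So the demo ends at 10:42 AM.
The interview ends at 10:42 AM + 80 min = 12:02 PM.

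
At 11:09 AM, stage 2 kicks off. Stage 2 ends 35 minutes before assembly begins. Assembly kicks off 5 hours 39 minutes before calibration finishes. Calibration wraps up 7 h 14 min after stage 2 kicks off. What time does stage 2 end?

12:09 PM

Calibration ends at 11:09 AM + 434 min = 6:23 PM.
Assembly starts at 6:23 PM − 339 min = 12:44 PM.
Stage 2 ends at 12:44 PM − 35 min = 12:09 PM.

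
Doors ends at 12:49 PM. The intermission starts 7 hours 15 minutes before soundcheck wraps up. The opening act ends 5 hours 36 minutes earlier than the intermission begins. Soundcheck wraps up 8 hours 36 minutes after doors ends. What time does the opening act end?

Soundcheck ends at 12:49 PM + 516 min = 9:25 PM.
The intermission starts at 9:25 PM − 435 min = 2:10 PM.
The opening act ends at 2:10 PM − 336 min = 8:34 AM.

8:34 AM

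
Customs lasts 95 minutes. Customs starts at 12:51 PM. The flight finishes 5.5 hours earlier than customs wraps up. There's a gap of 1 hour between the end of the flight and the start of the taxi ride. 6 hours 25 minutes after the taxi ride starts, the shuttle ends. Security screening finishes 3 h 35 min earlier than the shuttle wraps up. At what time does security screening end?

Customs ends at 12:51 PM + 95 min = 2:26 PM.
The flight ends at 2:26 PM − 330 min = 8:56 AM.
The taxi ride starts at 8:56 AM + 60 min = 9:56 AM.
The shuttle ends at 9:56 AM + 385 min = 4:21 PM.
Security screening ends at 4:21 PM − 215 min = 12:46 PM.

12:46 PM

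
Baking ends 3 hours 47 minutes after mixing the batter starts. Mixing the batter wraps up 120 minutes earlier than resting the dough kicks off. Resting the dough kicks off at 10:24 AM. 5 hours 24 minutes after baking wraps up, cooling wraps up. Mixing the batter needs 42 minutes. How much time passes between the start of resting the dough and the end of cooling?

6 hours 29 minutes

Mixing the batter ends at 10:24 AM − 120 min = 8:24 AM.
Mixing the batter starts at 8:24 AM − 42 min = 7:42 AM.
Baking ends at 7:42 AM + 227 min = 11:29 AM.
Cooling ends at 11:29 AM + 324 min = 4:53 PM.
From 10:24 AM to 4:53 PM is 6 hours 29 minutes.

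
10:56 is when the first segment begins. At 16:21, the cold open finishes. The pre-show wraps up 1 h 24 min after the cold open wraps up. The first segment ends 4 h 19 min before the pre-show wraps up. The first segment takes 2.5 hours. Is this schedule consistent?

Yes

The pre-show ends at 16:21 + 84 min = 17:45.
The first segment ends at 17:45 − 259 min = 13:26.
The first segment starts at 13:26 − 150 min = 10:56.
That matches the stated 10:56, so the schedule is consistent.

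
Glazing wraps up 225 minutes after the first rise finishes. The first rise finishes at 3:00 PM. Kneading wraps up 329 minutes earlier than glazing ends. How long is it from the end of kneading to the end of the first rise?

1 hour 44 minutes

Glazing ends at 3:00 PM + 225 min = 6:45 PM.
Kneading ends at 6:45 PM − 329 min = 1:16 PM.
From 1:16 PM to 3:00 PM is 1 hour 44 minutes.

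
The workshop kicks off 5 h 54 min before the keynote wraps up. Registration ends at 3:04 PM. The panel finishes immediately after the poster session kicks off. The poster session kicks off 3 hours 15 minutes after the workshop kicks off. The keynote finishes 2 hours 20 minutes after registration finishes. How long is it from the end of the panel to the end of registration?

The keynote ends at 3:04 PM + 140 min = 5:24 PM.
The workshop starts at 5:24 PM − 354 min = 11:30 AM.
The poster session starts at 11:30 AM + 195 min = 2:45 PM.
So the panel ends at 2:45 PM.
From 2:45 PM to 3:04 PM is 19 minutes.

19 minutes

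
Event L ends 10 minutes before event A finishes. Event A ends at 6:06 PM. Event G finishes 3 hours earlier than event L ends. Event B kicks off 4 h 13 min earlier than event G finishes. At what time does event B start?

Event L ends at 6:06 PM − 10 min = 5:56 PM.
Event G ends at 5:56 PM − 180 min = 2:56 PM.
Event B starts at 2:56 PM − 253 min = 10:43 AM.

10:43 AM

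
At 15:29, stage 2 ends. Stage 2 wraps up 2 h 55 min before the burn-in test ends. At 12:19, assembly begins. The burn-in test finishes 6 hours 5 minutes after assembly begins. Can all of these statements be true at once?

Yes

The burn-in test ends at 12:19 + 365 min = 18:24.
Stage 2 ends at 18:24 − 175 min = 15:29.
That matches the stated 15:29, so the schedule is consistent.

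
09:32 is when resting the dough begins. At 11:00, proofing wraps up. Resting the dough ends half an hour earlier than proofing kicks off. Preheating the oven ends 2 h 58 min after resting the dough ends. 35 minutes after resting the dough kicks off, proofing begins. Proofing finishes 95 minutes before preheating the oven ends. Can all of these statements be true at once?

Proofing starts at 09:32 + 35 min = 10:07.
Resting the dough ends at 10:07 − 30 min = 09:37.
Preheating the oven ends at 09:37 + 178 min = 12:35.
Proofing ends at 12:35 − 95 min = 11:00.
That matches the stated 11:00, so the schedule is consistent.

Yes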